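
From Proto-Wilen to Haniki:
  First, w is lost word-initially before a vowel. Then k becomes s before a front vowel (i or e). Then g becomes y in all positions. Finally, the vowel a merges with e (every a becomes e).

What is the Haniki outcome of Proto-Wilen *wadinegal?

Haniki: *wadinegal
  wadinegal → adinegal   [glide loss]
  adinegal (rule 2 does not apply)
  adinegal → adineyal   [unconditioned shift]
  adineyal → edineyel   [vowel merger]
  giving Haniki edineyel.

edineyel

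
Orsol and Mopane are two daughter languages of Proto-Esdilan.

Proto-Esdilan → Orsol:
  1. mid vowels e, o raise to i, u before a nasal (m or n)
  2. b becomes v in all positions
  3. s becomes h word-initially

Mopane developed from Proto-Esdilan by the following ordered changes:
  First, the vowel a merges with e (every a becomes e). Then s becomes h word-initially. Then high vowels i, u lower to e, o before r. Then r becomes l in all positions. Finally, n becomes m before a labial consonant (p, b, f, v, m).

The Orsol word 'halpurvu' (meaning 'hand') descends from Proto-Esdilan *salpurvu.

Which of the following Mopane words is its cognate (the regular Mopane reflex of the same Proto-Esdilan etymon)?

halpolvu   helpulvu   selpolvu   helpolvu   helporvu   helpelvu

helpolvu

Mopane: *salpurvu > selpurvu > helpurvu > helporvu > helpolvu  (by vowel merger, debuccalisation, pre-rhotic lowering, unconditioned shift)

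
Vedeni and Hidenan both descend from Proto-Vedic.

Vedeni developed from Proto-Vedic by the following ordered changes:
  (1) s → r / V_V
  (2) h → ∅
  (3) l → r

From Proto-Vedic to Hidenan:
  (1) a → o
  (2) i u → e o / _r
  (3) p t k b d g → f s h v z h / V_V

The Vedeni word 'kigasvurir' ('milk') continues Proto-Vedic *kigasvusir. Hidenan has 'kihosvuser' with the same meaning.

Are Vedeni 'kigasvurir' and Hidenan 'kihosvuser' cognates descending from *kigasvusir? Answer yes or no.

yes

Derive the expected Hidenan reflex of *kigasvusir:
Hidenan: start from *kigasvusir.
  rule 1 (vowel merger): kigasvusir → kigosvusir
  rule 2 (pre-rhotic lowering): kigosvusir → kigosvuser
  rule 3 (intervocalic lenition): kigosvuser → kihosvuser
  ⇒ Hidenan kihosvuser
Hidenan 'kihosvuser' matches the regular reflex exactly, so the pair is cognate.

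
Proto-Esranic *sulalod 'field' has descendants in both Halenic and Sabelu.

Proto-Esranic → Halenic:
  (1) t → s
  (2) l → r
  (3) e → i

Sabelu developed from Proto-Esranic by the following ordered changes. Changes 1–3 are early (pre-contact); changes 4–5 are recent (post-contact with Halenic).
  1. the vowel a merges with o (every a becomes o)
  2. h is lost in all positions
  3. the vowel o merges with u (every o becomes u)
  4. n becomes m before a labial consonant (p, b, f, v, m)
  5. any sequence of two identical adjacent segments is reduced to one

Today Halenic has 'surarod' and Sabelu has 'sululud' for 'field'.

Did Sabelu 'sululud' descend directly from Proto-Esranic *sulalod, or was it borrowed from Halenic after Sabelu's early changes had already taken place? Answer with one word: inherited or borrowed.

inherited

If inherited, *sulalod would pass through all of Sabelu's changes:
Sabelu: start from *sulalod.
  rule 1 (vowel merger): sulalod → sulolod
  rule 2: no change — sulolod
  rule 3 (vowel merger): sulolod → sululud
  rule 4: no change — sululud
  rule 5: no change — sululud
  ⇒ Sabelu sululud
If borrowed from Halenic 'surarod' after the early changes, it would undergo only the recent ones:
  rule 4 (nasal place assimilation): no change (surarod)
  rule 5 (degemination): no change (surarod)
  ⇒ as a loan: surarod
Sabelu 'sululud' matches the inherited outcome exactly, so it is an inherited cognate, not a loan.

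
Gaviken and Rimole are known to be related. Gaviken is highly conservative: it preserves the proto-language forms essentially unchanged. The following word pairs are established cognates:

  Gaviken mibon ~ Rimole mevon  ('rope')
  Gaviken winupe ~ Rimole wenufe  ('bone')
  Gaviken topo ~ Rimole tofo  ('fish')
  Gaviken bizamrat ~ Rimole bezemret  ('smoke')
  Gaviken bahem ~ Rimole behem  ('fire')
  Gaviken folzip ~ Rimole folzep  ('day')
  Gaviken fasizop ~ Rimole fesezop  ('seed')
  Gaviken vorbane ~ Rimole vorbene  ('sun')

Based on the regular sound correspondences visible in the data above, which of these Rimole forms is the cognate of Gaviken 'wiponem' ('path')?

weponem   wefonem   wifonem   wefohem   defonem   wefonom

wefonem

folzip ~ folzep — Gaviken i corresponds to Rimole e after a consonant, before a labial obstruent.
topo ~ tofo — Gaviken p corresponds to Rimole f between vowels (before a back vowel).
Applying these to Gaviken 'wiponem':
  wiponem → weponem   (i→e after a consonant, before a labial obstruent)
  weponem → wefonem   (p→f between vowels (before a back vowel))
So the Rimole cognate is 'wefonem'.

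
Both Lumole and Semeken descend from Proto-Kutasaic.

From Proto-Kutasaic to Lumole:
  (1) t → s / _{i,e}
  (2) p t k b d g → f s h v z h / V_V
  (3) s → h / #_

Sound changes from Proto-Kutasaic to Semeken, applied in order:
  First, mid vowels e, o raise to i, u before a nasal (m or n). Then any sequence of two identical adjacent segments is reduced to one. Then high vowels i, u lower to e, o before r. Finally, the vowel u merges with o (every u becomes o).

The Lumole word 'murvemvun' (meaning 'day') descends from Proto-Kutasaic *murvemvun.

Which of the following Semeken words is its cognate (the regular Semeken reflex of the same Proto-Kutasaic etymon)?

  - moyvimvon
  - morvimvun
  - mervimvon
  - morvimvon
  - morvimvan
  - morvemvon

Semeken: *murvemvun > murvimvun > morvimvun > morvimvon  (by pre-nasal raising, pre-rhotic lowering, vowel merger)
Among the options, 'morvimvon' alone shows every Semeken change applied in order.

morvimvon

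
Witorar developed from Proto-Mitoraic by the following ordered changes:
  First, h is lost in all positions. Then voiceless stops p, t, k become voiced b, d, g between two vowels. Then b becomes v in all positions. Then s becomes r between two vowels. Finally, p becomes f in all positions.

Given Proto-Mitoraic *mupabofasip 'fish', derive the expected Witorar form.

Witorar: start from *mupabofasip.
  rule 1: no change — mupabofasip
  rule 2 (intervocalic voicing): mupabofasip → mubabofasip
  rule 3 (unconditioned shift): mubabofasip → muvavofasip
  rule 4 (rhotacism): muvavofasip → muvavofarip
  rule 5 (unconditioned shift): muvavofarip → muvavofarif
  ⇒ Witorar muvavofarif

muvavofarif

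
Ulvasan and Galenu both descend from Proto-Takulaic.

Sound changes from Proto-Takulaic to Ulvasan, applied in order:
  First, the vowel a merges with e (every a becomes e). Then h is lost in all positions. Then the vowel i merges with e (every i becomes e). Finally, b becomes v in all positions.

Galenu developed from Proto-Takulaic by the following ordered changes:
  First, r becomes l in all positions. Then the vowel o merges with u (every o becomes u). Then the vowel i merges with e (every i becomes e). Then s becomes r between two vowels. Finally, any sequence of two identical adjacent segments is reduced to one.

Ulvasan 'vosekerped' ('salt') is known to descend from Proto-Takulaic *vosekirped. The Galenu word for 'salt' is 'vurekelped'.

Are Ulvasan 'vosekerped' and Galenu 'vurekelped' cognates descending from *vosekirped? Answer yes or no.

yes

Derive the expected Galenu reflex of *vosekirped:
Galenu: start from *vosekirped.
  rule 1 (unconditioned shift): vosekirped → vosekilped
  rule 2 (vowel merger): vosekilped → vusekilped
  rule 3 (vowel merger): vusekilped → vusekelped
  rule 4 (rhotacism): vusekelped → vurekelped
  rule 5: no change — vurekelped
  ⇒ Galenu vurekelped
Galenu 'vurekelped' matches the regular reflex exactly, so the pair is cognate.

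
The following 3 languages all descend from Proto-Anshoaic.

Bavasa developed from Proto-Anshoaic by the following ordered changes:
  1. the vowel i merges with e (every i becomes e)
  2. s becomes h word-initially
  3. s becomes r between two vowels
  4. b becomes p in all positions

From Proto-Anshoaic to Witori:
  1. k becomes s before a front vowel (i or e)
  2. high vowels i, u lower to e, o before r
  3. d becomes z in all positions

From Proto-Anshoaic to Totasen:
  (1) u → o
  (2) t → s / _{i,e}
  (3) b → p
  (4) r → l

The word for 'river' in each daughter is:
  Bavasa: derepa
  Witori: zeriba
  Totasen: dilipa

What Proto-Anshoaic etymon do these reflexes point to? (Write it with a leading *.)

*diriba

Position 3: Bavasa has r, Witori has r, Totasen has l. Witori preserves r here (none of its changes turn any other segment into r), so the proto-segment is *r.
Position 4: Bavasa has e, Witori has i, Totasen has i. Witori preserves i here (none of its changes turn any other segment into i), so the proto-segment is *i.
This points to *diriba. Verify forward in each daughter:
Bavasa: start from *diriba.
  rule 1 (vowel merger): diriba → dereba
  rule 2: no change — dereba
  rule 3: no change — dereba
  rule 4 (unconditioned shift): dereba → derepa
  ⇒ Bavasa derepa
Witori: *diriba > deriba > zeriba  (by pre-rhotic lowering, unconditioned shift)
Totasen: *diriba > diripa > dilipa  (by unconditioned shift, unconditioned shift)
Only *diriba yields all of Bavasa derepa, Witori zeriba, Totasen dilipa.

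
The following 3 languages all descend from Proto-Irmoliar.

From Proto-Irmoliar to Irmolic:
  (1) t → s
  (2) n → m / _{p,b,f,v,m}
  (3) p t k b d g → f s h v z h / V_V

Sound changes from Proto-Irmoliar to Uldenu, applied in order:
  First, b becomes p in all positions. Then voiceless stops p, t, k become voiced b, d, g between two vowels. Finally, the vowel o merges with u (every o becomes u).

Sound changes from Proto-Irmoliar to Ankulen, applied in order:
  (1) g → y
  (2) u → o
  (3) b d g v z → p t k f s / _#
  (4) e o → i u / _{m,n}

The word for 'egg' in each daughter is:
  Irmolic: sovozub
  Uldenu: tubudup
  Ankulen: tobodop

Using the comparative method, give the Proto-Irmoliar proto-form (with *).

*tobodub

Position 6: Irmolic has u, Uldenu has u, Ankulen has o. Irmolic preserves u here (none of its changes turn any other segment into u), so the proto-segment is *u.
Position 4: Irmolic has o, Uldenu has u, Ankulen has o. Irmolic preserves o here (none of its changes turn any other segment into o), so the proto-segment is *o.
This points to *tobodub. Verify forward in each daughter:
Irmolic: start from *tobodub.
  rule 1 (unconditioned shift): tobodub → sobodub
  rule 2: no change — sobodub
  rule 3 (intervocalic lenition): sobodub → sovozub
  ⇒ Irmolic sovozub
Uldenu: *tobodub
  tobodub → topodup   [unconditioned shift]
  topodup → tobodup   [intervocalic voicing]
  tobodup → tubudup   [vowel merger]
  giving Uldenu tubudup.
Ankulen: *tobodub > tobodob > tobodop  (by vowel merger, final devoicing)
*tobodub is the unique common source.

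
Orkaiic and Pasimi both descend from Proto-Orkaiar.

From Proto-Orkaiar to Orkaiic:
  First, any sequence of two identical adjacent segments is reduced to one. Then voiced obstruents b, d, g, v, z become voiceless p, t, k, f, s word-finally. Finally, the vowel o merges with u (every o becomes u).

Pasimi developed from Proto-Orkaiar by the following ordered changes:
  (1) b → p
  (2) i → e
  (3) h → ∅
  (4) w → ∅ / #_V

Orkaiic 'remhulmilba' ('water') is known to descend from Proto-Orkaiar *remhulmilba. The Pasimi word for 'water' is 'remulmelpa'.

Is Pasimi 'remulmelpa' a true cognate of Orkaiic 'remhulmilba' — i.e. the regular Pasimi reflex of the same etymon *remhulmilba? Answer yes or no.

Derive the expected Pasimi reflex of *remhulmilba:
Pasimi: start from *remhulmilba.
  rule 1 (unconditioned shift): remhulmilba → remhulmilpa
  rule 2 (vowel merger): remhulmilpa → remhulmelpa
  rule 3 (h-loss): remhulmelpa → remulmelpa
  rule 4: no change — remulmelpa
  ⇒ Pasimi remulmelpa
Pasimi 'remulmelpa' matches the regular reflex exactly, so the pair is cognate.

yes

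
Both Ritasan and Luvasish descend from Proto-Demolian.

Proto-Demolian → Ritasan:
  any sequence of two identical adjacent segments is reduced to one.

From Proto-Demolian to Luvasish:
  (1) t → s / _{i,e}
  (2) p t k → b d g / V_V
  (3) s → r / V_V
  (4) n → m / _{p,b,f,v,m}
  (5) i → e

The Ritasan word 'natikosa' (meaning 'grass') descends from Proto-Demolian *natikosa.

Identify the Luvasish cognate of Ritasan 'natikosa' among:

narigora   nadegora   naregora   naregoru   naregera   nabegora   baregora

naregora

Luvasish: *natikosa
  natikosa → nasikosa   [palatalisation]
  nasikosa → nasigosa   [intervocalic voicing]
  nasigosa → narigora   [rhotacism]
  narigora (rule 4 does not apply)
  narigora → naregora   [vowel merger]
  giving Luvasish naregora.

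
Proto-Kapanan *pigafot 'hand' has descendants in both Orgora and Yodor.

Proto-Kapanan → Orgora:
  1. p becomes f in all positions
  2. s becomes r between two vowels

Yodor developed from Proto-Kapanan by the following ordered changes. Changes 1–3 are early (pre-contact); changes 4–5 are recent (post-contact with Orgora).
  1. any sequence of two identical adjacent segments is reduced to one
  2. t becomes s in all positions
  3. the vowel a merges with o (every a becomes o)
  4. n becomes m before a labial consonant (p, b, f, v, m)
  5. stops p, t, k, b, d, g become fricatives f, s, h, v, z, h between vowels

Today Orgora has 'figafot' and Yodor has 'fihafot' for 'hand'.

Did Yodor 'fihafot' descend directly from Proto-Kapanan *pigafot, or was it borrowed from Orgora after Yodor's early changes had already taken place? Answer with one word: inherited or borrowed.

If inherited, *pigafot would pass through all of Yodor's changes:
Yodor: *pigafot
  pigafot (rule 1 does not apply)
  pigafot → pigafos   [unconditioned shift]
  pigafos → pigofos   [vowel merger]
  pigofos (rule 4 does not apply)
  pigofos → pihofos   [intervocalic lenition]
  giving Yodor pihofos.
If borrowed from Orgora 'figafot' after the early changes, it would undergo only the recent ones:
  rule 4 (nasal place assimilation): no change (figafot)
  rule 5 (intervocalic lenition): figafot → fihafot
  ⇒ as a loan: fihafot
Yodor 'fihafot' matches the loan outcome 'fihafot', not the inherited 'pihofos' — it skipped the early Yodor changes, so it was borrowed from Orgora.

borrowed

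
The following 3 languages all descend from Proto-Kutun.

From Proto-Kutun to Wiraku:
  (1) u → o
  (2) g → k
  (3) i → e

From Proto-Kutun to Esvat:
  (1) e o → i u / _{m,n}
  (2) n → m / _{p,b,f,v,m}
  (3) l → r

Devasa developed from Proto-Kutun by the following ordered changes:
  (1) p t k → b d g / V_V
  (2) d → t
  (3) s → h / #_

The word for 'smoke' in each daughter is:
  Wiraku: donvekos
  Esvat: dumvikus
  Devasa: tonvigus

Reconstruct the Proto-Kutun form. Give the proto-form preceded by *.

*donvikus

Position 1: Wiraku has d, Esvat has d, Devasa has t. Wiraku preserves d here (none of its changes turn any other segment into d), so the proto-segment is *d.
Position 5: Wiraku has e, Esvat has i, Devasa has i. Devasa preserves i here (none of its changes turn any other segment into i), so the proto-segment is *i.
Position 6: Wiraku has k, Esvat has k, Devasa has g. Esvat preserves k here (none of its changes turn any other segment into k), so the proto-segment is *k.
This points to *donvikus. Verify forward in each daughter:
Wiraku: *donvikus > donvikos > donvekos  (by vowel merger, vowel merger)
Esvat: *donvikus
  donvikus → dunvikus   [pre-nasal raising]
  dunvikus → dumvikus   [nasal place assimilation]
  dumvikus (rule 3 does not apply)
  giving Esvat dumvikus.
Devasa: *donvikus > donvigus > tonvigus  (by intervocalic voicing, unconditioned shift)
No other proto-form is consistent with every reflex, so the reconstruction is *donvikus.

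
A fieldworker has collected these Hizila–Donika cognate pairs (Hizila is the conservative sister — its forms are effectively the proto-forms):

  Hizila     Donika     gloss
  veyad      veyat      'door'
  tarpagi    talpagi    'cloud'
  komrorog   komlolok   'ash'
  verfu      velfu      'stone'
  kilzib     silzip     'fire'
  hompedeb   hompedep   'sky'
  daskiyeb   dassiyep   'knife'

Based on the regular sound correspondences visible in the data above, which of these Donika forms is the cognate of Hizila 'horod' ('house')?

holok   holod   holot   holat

holot

komrorog ~ komlolok — Hizila r corresponds to Donika l between vowels (before a back vowel).
veyad ~ veyat — Hizila d corresponds to Donika t word-finally.
Applying these to Hizila 'horod':
  horod → holod   (r→l between vowels (before a back vowel))
  holod → holot   (d→t word-finally)
So the Donika cognate is 'holot'.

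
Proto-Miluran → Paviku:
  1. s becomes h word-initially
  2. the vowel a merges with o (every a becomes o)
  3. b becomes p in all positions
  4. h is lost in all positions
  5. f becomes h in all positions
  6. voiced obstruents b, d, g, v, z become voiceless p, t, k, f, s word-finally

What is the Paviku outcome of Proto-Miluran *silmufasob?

ilmuhosop

Paviku: start from *silmufasob.
  rule 1 (debuccalisation): silmufasob → hilmufasob
  rule 2 (vowel merger): hilmufasob → hilmufosob
  rule 3 (unconditioned shift): hilmufosob → hilmufosop
  rule 4 (h-loss): hilmufosop → ilmufosop
  rule 5 (unconditioned shift): ilmufosop → ilmuhosop
  rule 6: no change — ilmuhosop
  ⇒ Paviku ilmuhosop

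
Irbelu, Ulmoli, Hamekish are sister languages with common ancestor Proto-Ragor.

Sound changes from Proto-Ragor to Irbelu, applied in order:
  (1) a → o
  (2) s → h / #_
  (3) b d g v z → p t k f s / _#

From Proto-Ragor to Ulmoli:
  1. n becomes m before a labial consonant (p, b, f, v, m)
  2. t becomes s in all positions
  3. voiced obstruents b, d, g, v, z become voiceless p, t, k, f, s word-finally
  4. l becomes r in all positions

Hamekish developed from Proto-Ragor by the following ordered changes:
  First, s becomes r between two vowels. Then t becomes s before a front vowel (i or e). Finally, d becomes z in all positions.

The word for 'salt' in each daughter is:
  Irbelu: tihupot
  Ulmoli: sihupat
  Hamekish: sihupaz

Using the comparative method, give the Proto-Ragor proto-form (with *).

Position 6: Irbelu has o, Ulmoli has a, Hamekish has a. Ulmoli preserves a here (none of its changes turn any other segment into a), so the proto-segment is *a.
Position 7: Irbelu has t, Ulmoli has t, Hamekish has z. In Ulmoli, t can only continue *d, so the proto-segment is *d.
Position 1: Irbelu has t, Ulmoli has s, Hamekish has s. Taking the neighbouring segments as reconstructed: Irbelu t can only go back to *t; Ulmoli s could go back to *t or *s; Hamekish s could go back to *t or *s — the one source consistent with every daughter is *t.
The remaining positions agree across the daughters. Check the candidate against every language:
Irbelu: *tihupad
  tihupad → tihupod   [vowel merger]
  tihupod (rule 2 does not apply)
  tihupod → tihupot   [final devoicing]
  giving Irbelu tihupot.
Ulmoli: *tihupad > sihupad > sihupat  (by unconditioned shift, final devoicing)
Hamekish: *tihupad
  tihupad (rule 1 does not apply)
  tihupad → sihupad   [palatalisation]
  sihupad → sihupaz   [unconditioned shift]
  giving Hamekish sihupaz.
Only *tihupad yields all of Irbelu tihupot, Ulmoli sihupat, Hamekish sihupaz.

*tihupad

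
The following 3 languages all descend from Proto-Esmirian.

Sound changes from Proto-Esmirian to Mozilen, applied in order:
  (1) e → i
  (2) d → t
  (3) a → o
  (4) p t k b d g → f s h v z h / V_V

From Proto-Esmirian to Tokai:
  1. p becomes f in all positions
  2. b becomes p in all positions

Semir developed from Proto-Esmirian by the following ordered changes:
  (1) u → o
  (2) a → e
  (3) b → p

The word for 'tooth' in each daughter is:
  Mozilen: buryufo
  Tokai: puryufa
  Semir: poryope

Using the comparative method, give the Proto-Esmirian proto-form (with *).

*buryupa

Position 7: Mozilen has o, Tokai has a, Semir has e. Tokai preserves a here (none of its changes turn any other segment into a), so the proto-segment is *a.
Position 2: Mozilen has u, Tokai has u, Semir has o. Mozilen preserves u here (none of its changes turn any other segment into u), so the proto-segment is *u.
Verify the candidate proto-form against each daughter:
Mozilen: *buryupa > buryupo > buryufo  (by vowel merger, intervocalic lenition)
Tokai: *buryupa > buryufa > puryufa  (by unconditioned shift, unconditioned shift)
Semir: *buryupa
  buryupa → boryopa   [vowel merger]
  boryopa → boryope   [vowel merger]
  boryope → poryope   [unconditioned shift]
  giving Semir poryope.
Only *buryupa yields all of Mozilen buryufo, Tokai puryufa, Semir poryope.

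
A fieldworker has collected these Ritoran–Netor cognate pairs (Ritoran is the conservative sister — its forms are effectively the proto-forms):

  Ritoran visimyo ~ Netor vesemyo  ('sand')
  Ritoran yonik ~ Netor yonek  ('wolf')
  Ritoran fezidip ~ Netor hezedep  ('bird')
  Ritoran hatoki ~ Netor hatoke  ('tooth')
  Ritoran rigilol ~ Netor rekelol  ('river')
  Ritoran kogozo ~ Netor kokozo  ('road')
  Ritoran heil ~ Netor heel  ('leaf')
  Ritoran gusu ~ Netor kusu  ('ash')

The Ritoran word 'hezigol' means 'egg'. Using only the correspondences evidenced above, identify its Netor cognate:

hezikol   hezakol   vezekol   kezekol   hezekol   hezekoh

visimyo ~ vesemyo, yonik ~ yonek — Ritoran i corresponds to Netor e after a consonant, before a consonant other than r, m, n, p, b, f, v.
kogozo ~ kokozo — Ritoran g corresponds to Netor k between vowels (before a back vowel).
Applying these to Ritoran 'hezigol':
  hezigol → hezegol   (i→e after a consonant, before a consonant other than r, m, n, p, b, f, v)
  hezegol → hezekol   (g→k between vowels (before a back vowel))
So the Netor cognate is 'hezekol'.

hezekol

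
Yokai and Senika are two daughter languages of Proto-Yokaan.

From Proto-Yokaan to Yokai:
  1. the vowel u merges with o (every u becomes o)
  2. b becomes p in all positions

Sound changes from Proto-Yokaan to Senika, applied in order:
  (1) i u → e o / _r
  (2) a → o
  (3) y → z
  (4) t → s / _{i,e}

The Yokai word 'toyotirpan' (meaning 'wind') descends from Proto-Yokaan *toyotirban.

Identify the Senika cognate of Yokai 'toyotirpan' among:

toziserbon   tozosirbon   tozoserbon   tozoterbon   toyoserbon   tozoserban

tozoserbon

Senika: start from *toyotirban.
  rule 1 (pre-rhotic lowering): toyotirban → toyoterban
  rule 2 (vowel merger): toyoterban → toyoterbon
  rule 3 (unconditioned shift): toyoterbon → tozoterbon
  rule 4 (palatalisation): tozoterbon → tozoserbon
  ⇒ Senika tozoserbon
Among the options, 'tozoserbon' alone shows every Senika change applied in order.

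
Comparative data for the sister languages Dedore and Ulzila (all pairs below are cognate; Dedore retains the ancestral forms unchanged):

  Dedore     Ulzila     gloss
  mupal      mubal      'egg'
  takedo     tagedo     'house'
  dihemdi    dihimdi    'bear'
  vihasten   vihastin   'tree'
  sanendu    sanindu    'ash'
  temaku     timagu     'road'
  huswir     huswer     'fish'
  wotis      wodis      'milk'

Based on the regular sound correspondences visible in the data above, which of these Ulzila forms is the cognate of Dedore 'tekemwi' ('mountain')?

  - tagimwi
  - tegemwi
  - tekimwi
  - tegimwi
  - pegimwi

tegimwi

takedo ~ tagedo — Dedore k corresponds to Ulzila g between vowels (before a front vowel).
dihemdi ~ dihimdi, temaku ~ timagu — Dedore e corresponds to Ulzila i after a consonant, before a nasal.
Applying these to Dedore 'tekemwi':
  tekemwi → tegemwi   (k→g between vowels (before a front vowel))
  tegemwi → tegimwi   (e→i after a consonant, before a nasal)
So the Ulzila cognate is 'tegimwi'.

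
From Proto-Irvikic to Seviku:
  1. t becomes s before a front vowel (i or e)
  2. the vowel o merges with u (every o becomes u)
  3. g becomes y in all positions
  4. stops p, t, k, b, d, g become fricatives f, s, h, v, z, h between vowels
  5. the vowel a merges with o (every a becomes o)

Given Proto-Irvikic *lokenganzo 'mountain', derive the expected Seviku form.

luhenyonzu

Seviku: *lokenganzo > lukenganzu > lukenyanzu > luhenyanzu > luhenyonzu  (by vowel merger, unconditioned shift, intervocalic lenition, vowel merger)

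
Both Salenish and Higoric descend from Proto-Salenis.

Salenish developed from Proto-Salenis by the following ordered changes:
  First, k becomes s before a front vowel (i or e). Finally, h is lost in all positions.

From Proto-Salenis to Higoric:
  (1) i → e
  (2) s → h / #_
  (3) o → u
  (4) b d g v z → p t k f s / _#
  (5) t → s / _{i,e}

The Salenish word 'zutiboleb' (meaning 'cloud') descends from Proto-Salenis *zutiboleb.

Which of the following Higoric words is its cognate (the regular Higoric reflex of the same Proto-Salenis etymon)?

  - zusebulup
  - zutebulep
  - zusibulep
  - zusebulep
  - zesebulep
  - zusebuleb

zusebulep

Higoric: *zutiboleb > zuteboleb > zutebuleb > zutebulep > zusebulep  (by vowel merger, vowel merger, final devoicing, palatalisation)
Among the options, 'zusebulep' alone shows every Higoric change applied in order.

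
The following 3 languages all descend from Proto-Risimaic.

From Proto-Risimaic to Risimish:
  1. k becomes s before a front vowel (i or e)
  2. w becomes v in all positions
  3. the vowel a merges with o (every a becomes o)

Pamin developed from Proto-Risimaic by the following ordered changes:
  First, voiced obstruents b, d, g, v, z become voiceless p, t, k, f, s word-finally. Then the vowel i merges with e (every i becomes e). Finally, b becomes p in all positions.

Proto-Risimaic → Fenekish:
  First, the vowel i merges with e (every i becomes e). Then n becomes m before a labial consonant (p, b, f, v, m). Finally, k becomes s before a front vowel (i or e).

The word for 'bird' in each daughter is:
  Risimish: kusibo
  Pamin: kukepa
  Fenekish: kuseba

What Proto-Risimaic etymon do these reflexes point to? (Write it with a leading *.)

Position 5: Risimish has b, Pamin has p, Fenekish has b. Risimish preserves b here (none of its changes turn any other segment into b), so the proto-segment is *b.
Position 4: Risimish has i, Pamin has e, Fenekish has e. Risimish preserves i here (none of its changes turn any other segment into i), so the proto-segment is *i.
Position 3: Risimish has s, Pamin has k, Fenekish has s. Taking the neighbouring segments as reconstructed: Risimish s could go back to *k or *s; Pamin k can only go back to *k; Fenekish s could go back to *k or *s — the one source consistent with every daughter is *k.
This points to *kukiba. Verify forward in each daughter:
Risimish: start from *kukiba.
  rule 1 (palatalisation): kukiba → kusiba
  rule 2: no change — kusiba
  rule 3 (vowel merger): kusiba → kusibo
  ⇒ Risimish kusibo
Pamin: start from *kukiba.
  rule 1: no change — kukiba
  rule 2 (vowel merger): kukiba → kukeba
  rule 3 (unconditioned shift): kukeba → kukepa
  ⇒ Pamin kukepa
Fenekish: start from *kukiba.
  rule 1 (vowel merger): kukiba → kukeba
  rule 2: no change — kukeba
  rule 3 (palatalisation): kukeba → kuseba
  ⇒ Fenekish kuseba
Only *kukiba yields all of Risimish kusibo, Pamin kukepa, Fenekish kuseba.

*kukiba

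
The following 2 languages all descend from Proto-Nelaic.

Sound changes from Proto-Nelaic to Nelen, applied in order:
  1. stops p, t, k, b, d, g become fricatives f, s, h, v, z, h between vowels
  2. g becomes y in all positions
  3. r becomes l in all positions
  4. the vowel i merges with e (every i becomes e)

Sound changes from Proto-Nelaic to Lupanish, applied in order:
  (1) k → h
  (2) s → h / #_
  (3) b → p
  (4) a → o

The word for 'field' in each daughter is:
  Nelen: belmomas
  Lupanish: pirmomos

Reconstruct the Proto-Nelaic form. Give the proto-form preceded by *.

*birmomas

Position 7: Nelen has a, Lupanish has o. Nelen preserves a here (none of its changes turn any other segment into a), so the proto-segment is *a.
Position 3: Nelen has l, Lupanish has r. Lupanish preserves r here (none of its changes turn any other segment into r), so the proto-segment is *r.
Position 1: Nelen has b, Lupanish has p. Nelen preserves b here (none of its changes turn any other segment into b), so the proto-segment is *b.
Verify the candidate proto-form against each daughter:
Nelen: *birmomas
  birmomas (rule 1 does not apply)
  birmomas (rule 2 does not apply)
  birmomas → bilmomas   [unconditioned shift]
  bilmomas → belmomas   [vowel merger]
  giving Nelen belmomas.
Lupanish: *birmomas > pirmomas > pirmomos  (by unconditioned shift, vowel merger)
*birmomas is the unique common source.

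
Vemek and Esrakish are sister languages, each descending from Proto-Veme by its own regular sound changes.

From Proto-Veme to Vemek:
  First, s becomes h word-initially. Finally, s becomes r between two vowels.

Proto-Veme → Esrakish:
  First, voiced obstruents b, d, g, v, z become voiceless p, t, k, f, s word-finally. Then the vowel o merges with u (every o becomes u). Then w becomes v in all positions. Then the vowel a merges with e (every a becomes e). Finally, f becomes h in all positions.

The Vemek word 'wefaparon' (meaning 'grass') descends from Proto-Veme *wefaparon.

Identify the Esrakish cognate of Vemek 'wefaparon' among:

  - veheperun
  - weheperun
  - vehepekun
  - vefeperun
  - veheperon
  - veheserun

veheperun

Esrakish: start from *wefaparon.
  rule 1: no change — wefaparon
  rule 2 (vowel merger): wefaparon → wefaparun
  rule 3 (unconditioned shift): wefaparun → vefaparun
  rule 4 (vowel merger): vefaparun → vefeperun
  rule 5 (unconditioned shift): vefeperun → veheperun
  ⇒ Esrakish veheperun
Among the options, 'veheperun' alone shows every Esrakish change applied in order.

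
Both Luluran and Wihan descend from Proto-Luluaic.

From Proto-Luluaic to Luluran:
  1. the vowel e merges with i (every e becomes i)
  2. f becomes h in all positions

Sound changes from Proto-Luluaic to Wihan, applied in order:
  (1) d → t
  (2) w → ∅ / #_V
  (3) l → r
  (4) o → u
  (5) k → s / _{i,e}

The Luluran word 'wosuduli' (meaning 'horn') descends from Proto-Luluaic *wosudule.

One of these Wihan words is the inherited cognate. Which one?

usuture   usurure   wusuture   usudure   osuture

Wihan: start from *wosudule.
  rule 1 (unconditioned shift): wosudule → wosutule
  rule 2 (glide loss): wosutule → osutule
  rule 3 (unconditioned shift): osutule → osuture
  rule 4 (vowel merger): osuture → usuture
  rule 5: no change — usuture
  ⇒ Wihan usuture
Only 'usuture' matches the regular Wihan development of *wosudule.

usuture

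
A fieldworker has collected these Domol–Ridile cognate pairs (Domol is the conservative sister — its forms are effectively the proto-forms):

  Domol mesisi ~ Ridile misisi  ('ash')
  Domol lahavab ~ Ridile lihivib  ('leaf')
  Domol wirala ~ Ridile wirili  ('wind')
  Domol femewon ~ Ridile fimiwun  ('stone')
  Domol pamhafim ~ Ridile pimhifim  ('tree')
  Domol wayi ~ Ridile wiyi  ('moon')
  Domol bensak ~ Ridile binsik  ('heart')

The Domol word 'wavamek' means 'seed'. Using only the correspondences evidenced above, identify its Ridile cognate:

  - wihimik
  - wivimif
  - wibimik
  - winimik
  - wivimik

lahavab ~ lihivib — Domol a corresponds to Ridile i after a consonant, before a labial obstruent.
pamhafim ~ pimhifim — Domol a corresponds to Ridile i after a consonant, before a nasal.
mesisi ~ misisi, femewon ~ fimiwun — Domol e corresponds to Ridile i after a consonant, before a consonant other than r, m, n, p, b, f, v.
Applying these to Domol 'wavamek':
  wavamek → wivamek   (a→i after a consonant, before a labial obstruent)
  wivamek → wivimek   (a→i after a consonant, before a nasal)
  wivimek → wivimik   (e→i after a consonant, before a consonant other than r, m, n, p, b, f, v)
So the Ridile cognate is 'wivimik'.

wivimik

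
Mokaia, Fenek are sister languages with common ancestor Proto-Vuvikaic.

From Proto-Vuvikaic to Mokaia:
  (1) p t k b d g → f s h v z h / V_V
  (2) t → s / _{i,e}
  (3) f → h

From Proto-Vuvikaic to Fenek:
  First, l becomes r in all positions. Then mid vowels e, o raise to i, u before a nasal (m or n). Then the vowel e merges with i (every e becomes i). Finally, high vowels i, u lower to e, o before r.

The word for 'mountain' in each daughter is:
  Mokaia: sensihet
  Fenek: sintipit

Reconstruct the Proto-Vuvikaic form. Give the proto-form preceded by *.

*sentipet

Position 4: Mokaia has s, Fenek has t. Fenek preserves t here (none of its changes turn any other segment into t), so the proto-segment is *t.
Position 2: Mokaia has e, Fenek has i. Mokaia preserves e here (none of its changes turn any other segment into e), so the proto-segment is *e.
Position 6: Mokaia has h, Fenek has p. Fenek preserves p here (none of its changes turn any other segment into p), so the proto-segment is *p.
Continuing position by position gives *sentipet; check it forward:
Mokaia: *sentipet
  sentipet → sentifet   [intervocalic lenition]
  sentifet → sensifet   [palatalisation]
  sensifet → sensihet   [unconditioned shift]
  giving Mokaia sensihet.
Fenek: *sentipet > sintipet > sintipit  (by pre-nasal raising, vowel merger)
No other proto-form is consistent with every reflex, so the reconstruction is *sentipet.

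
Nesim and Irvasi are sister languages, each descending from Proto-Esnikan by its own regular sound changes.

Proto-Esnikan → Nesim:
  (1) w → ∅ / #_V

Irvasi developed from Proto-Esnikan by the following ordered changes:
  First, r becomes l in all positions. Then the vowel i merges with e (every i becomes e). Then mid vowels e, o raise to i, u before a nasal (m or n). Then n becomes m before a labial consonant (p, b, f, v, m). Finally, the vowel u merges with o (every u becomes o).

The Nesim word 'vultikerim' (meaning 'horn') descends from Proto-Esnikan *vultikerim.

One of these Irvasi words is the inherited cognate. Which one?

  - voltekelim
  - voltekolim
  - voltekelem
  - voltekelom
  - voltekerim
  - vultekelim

Irvasi: *vultikerim > vultikelim > vultekelem > vultekelim > voltekelim  (by unconditioned shift, vowel merger, pre-nasal raising, vowel merger)

voltekelim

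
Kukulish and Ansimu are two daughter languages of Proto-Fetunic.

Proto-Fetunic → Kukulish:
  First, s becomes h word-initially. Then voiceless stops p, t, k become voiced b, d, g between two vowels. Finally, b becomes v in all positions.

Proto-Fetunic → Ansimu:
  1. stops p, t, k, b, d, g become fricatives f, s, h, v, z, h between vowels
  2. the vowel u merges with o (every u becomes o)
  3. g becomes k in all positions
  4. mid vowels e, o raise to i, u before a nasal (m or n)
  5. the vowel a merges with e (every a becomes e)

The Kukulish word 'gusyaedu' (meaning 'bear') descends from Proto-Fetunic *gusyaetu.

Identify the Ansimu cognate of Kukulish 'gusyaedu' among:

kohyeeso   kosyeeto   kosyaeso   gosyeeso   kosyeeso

kosyeeso

Ansimu: start from *gusyaetu.
  rule 1 (intervocalic lenition): gusyaetu → gusyaesu
  rule 2 (vowel merger): gusyaesu → gosyaeso
  rule 3 (unconditioned shift): gosyaeso → kosyaeso
  rule 4: no change — kosyaeso
  rule 5 (vowel merger): kosyaeso → kosyeeso
  ⇒ Ansimu kosyeeso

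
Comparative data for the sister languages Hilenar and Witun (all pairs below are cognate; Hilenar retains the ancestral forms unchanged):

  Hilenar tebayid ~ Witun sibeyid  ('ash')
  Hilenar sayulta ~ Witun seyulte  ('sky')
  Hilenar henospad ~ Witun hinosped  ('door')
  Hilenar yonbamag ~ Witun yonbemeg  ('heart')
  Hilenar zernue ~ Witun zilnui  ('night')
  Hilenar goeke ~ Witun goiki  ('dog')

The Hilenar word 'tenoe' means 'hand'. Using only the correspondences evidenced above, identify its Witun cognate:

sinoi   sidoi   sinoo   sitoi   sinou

sinoi

tebayid ~ sibeyid — Hilenar t corresponds to Witun s word-initially before a front vowel.
henospad ~ hinosped — Hilenar e corresponds to Witun i after a consonant, before a nasal.
zernue ~ zilnui — Hilenar e corresponds to Witun i word-finally.
Applying these to Hilenar 'tenoe':
  tenoe → senoe   (t→s word-initially before a front vowel)
  senoe → sinoe   (e→i after a consonant, before a nasal)
  sinoe → sinoi   (e→i word-finally)
So the Witun cognate is 'sinoi'.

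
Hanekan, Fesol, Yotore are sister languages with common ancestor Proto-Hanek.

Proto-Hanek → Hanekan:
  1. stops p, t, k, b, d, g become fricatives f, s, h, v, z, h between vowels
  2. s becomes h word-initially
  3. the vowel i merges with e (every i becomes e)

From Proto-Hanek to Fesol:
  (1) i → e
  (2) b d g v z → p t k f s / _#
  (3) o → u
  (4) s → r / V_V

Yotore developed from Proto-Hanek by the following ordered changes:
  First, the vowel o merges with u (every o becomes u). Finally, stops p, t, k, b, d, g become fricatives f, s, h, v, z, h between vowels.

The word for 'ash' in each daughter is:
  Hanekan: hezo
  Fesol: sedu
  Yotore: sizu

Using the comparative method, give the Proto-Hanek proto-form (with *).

Position 1: Hanekan has h, Fesol has s, Yotore has s. Taking the neighbouring segments as reconstructed: Hanekan h could go back to *s or *h; Fesol s can only go back to *s; Yotore s can only go back to *s — the one source consistent with every daughter is *s.
Position 2: Hanekan has e, Fesol has e, Yotore has i. Yotore preserves i here (none of its changes turn any other segment into i), so the proto-segment is *i.
Position 3: Hanekan has z, Fesol has d, Yotore has z. Fesol preserves d here (none of its changes turn any other segment into d), so the proto-segment is *d.
Verify the candidate proto-form against each daughter:
Hanekan: start from *sido.
  rule 1 (intervocalic lenition): sido → sizo
  rule 2 (debuccalisation): sizo → hizo
  rule 3 (vowel merger): hizo → hezo
  ⇒ Hanekan hezo
Fesol: *sido
  sido → sedo   [vowel merger]
  sedo (rule 2 does not apply)
  sedo → sedu   [vowel merger]
  sedu (rule 4 does not apply)
  giving Fesol sedu.
Yotore: start from *sido.
  rule 1 (vowel merger): sido → sidu
  rule 2 (intervocalic lenition): sidu → sizu
  ⇒ Yotore sizu
Only *sido yields all of Hanekan hezo, Fesol sedu, Yotore sizu.

*sido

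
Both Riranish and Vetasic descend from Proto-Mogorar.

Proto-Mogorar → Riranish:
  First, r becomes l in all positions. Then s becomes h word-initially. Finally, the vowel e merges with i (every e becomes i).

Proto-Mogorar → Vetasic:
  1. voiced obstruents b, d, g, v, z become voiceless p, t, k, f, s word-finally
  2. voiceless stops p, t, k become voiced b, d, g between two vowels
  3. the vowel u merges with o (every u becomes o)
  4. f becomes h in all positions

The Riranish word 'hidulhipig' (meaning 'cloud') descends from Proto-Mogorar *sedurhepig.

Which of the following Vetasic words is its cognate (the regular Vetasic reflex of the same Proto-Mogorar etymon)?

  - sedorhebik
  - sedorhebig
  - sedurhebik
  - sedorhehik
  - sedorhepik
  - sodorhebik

sedorhebik

Vetasic: *sedurhepig > sedurhepik > sedurhebik > sedorhebik  (by final devoicing, intervocalic voicing, vowel merger)
The other candidates each miss or misapply at least one Vetasic change.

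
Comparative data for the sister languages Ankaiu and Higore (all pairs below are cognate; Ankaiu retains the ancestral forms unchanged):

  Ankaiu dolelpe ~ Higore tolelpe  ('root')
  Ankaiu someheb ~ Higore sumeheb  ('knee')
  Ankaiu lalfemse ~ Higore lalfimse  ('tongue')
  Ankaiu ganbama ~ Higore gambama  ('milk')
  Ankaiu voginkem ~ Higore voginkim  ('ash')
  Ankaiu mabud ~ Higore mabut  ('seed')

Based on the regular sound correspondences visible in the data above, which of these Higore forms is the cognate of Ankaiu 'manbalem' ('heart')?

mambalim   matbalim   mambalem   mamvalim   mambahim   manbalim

mambalim

ganbama ~ gambama — Ankaiu n corresponds to Higore m after a vowel, before a labial obstruent.
lalfemse ~ lalfimse, voginkem ~ voginkim — Ankaiu e corresponds to Higore i after a consonant, before a nasal.
Applying these to Ankaiu 'manbalem':
  manbalem → mambalem   (n→m after a vowel, before a labial obstruent)
  mambalem → mambalim   (e→i after a consonant, before a nasal)
So the Higore cognate is 'mambalim'.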